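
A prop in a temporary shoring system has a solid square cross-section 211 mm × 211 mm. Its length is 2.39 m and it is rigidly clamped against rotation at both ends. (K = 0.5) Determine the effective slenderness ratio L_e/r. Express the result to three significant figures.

λ ≈ 19.6

I = a⁴/12 = 211⁴/12 = 1.652×10^8 mm⁴
A = 4.452×10^4 mm²;  r_min = √(I/A) = √(1.652×10^8/4.452×10^4) = 60.91 mm
L_e = K·L = 0.5 × 2.39 m = 1.195 m = 1195.0 mm
λ = L_e / r_min = 1195.0 / 60.91 = 19.6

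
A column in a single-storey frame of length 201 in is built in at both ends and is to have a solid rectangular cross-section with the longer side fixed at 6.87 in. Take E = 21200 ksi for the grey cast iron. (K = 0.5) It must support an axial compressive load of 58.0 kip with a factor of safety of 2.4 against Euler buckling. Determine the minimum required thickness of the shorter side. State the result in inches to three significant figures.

Required P_cr = n·P = 2.4 × 58.0 = 139.2 kip
L_e = K·L = 0.5 × 201 = 100.5 in
Required I = P_cr·L_e²/(π²E) = 1.392×10^5 × 100.5² / (π² × 2.12×10^7) = 6.719 in⁴
Rectangle, weak axis: I_min = h·b³/12 with h = 6.87 in fixed  ⇒  b = (12I/h)^(1/3) = 2.27 in

b ≈ 2.27 in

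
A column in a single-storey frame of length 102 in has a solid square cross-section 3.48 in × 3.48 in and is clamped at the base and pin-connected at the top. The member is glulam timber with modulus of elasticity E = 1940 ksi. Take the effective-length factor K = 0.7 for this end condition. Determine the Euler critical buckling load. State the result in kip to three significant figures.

P_cr ≈ 45.9 kip

I = a⁴/12 = 3.48⁴/12 = 12.22 in⁴
Effective length L_e = K·L = 0.7 × 102 = 71.40 in
P_cr = π²EI / L_e² = π² × 1940×10³ × 12.22 / 71.40² = 4.590×10^4 lb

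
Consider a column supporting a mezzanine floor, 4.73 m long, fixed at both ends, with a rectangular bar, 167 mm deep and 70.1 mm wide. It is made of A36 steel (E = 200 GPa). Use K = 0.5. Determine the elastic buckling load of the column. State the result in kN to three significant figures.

Buckling occurs about the weak axis: I_min = h·b³/12 with b = 70.1 mm (the shorter side).
I_min = 167×70.1³/12 = 4.794×10^6 mm⁴
I = 4.794×10^6 mm⁴ = 4.794×10^-6 m⁴
Effective length L_e = K·L = 0.5 × 4.73 = 2.365 m
P_cr = π²EI / L_e² = π² × 200×10⁹ × 4.794×10^-6 / 2.365² = 1.692×10^6 N

P_cr ≈ 1690 kN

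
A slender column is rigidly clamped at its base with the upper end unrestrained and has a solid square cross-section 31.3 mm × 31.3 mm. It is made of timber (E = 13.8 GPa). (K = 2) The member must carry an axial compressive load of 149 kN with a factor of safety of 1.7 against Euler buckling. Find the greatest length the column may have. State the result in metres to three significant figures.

L_max ≈ 0.104 m

I = a⁴/12 = 31.3⁴/12 = 7.998×10^4 mm⁴
I = 7.998×10^-8 m⁴
Required critical load P_cr = n·P = 1.7 × 149 = 253.3 kN = 2.533×10^5 N
From P_cr = π²EI/(K·L)²:  L = (1/K)·√(π²EI/P_cr) = (1/2)·√(π²×1.38×10^10×7.998×10^-8/2.533×10^5)
L = 0.104 m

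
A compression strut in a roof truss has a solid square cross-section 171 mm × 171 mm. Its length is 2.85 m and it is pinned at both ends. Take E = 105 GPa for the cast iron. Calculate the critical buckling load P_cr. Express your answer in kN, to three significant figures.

P_cr ≈ 9090 kN

I = a⁴/12 = 171⁴/12 = 7.125×10^7 mm⁴
I = 7.125×10^7 mm⁴ = 7.125×10^-5 m⁴
Effective length L_e = K·L = 1 × 2.85 = 2.850 m
P_cr = π²EI / L_e² = π² × 105×10⁹ × 7.125×10^-5 / 2.850² = 9.091×10^6 N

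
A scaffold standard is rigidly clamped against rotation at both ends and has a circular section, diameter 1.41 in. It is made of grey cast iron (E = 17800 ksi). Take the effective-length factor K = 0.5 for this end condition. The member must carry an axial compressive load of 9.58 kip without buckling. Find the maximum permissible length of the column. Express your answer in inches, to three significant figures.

I = πd⁴/64 = π×1.41⁴/64 = 0.1940 in⁴
At the buckling limit P_cr = P = 9.580×10^3 lb
From P_cr = π²EI/(K·L)²:  L = (1/K)·√(π²EI/P_cr) = (1/0.5)·√(π²×1.78×10^7×0.1940/9.580×10^3)
L = 119 in

L_max ≈ 119 in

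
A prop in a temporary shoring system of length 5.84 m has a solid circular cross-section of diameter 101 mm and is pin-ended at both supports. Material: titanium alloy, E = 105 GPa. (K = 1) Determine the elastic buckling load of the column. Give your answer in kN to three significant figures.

P_cr ≈ 155 kN

I = πd⁴/64 = π×101⁴/64 = 5.108×10^6 mm⁴
I = 5.108×10^6 mm⁴ = 5.108×10^-6 m⁴
Effective length L_e = K·L = 1 × 5.84 = 5.840 m
P_cr = π²EI / L_e² = π² × 105×10⁹ × 5.108×10^-6 / 5.840² = 1.552×10^5 N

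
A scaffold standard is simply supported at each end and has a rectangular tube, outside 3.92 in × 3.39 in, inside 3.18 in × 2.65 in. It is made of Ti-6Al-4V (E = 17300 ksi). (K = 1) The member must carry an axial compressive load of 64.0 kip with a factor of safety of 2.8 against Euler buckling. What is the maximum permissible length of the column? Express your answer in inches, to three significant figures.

Weak-axis I_min = (h_o·b_o³ − h_i·b_i³)/12 with b_o = 3.39, b_i = 2.650 in (shorter outer/inner sides).
I_min = (3.92×3.39³ − 3.180×2.650³)/12 = 7.795 in⁴
Required critical load P_cr = n·P = 2.8 × 64.0 = 179.2 kip = 1.792×10^5 lb
From P_cr = π²EI/(K·L)²:  L = (1/K)·√(π²EI/P_cr) = (1/1)·√(π²×1.73×10^7×7.795/1.792×10^5)
L = 86.2 in

L_max ≈ 86.2 in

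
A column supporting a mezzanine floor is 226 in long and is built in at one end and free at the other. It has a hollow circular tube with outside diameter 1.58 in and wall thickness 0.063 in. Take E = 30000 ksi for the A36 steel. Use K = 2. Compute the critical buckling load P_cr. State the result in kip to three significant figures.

P_cr ≈ 0.125 kip

Inner diameter d_i = 1.58 − 2×0.063 = 1.454 in
I = π(d_o⁴ − d_i⁴)/64 = π(1.58⁴ − 1.454⁴)/64 = 8.652×10^-2 in⁴
Effective length L_e = K·L = 2 × 226 = 452.0 in
P_cr = π²EI / L_e² = π² × 30000×10³ × 8.652×10^-2 / 452.0² = 125.4 lb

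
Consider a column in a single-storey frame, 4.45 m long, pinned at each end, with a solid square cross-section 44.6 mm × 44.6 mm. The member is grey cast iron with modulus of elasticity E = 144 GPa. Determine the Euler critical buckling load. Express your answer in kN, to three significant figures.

P_cr ≈ 23.7 kN

I = a⁴/12 = 44.6⁴/12 = 3.297×10^5 mm⁴
I = 3.297×10^5 mm⁴ = 3.297×10^-7 m⁴
Effective length L_e = K·L = 1 × 4.45 = 4.450 m
P_cr = π²EI / L_e² = π² × 144×10⁹ × 3.297×10^-7 / 4.450² = 2.366×10^4 N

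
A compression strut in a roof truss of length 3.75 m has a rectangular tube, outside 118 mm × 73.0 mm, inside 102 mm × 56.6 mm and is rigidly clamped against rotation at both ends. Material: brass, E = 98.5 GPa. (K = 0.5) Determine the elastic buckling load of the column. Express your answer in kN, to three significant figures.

P_cr ≈ 632 kN

Weak-axis I_min = (h_o·b_o³ − h_i·b_i³)/12 with b_o = 73.0, b_i = 56.60 mm (shorter outer/inner sides).
I_min = (118×73.0³ − 102.0×56.60³)/12 = 2.284×10^6 mm⁴
I = 2.284×10^6 mm⁴ = 2.284×10^-6 m⁴
Effective length L_e = K·L = 0.5 × 3.75 = 1.875 m
P_cr = π²EI / L_e² = π² × 98.5×10⁹ × 2.284×10^-6 / 1.875² = 6.316×10^5 N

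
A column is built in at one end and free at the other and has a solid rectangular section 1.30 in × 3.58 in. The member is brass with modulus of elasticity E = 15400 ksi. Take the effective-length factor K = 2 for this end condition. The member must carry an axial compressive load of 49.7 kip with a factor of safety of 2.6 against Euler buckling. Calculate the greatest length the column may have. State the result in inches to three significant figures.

Buckling occurs about the weak axis: I_min = h·b³/12 with b = 1.30 in (the shorter side).
I_min = 3.58×1.30³/12 = 0.6554 in⁴
Required critical load P_cr = n·P = 2.6 × 49.7 = 129.2 kip = 1.292×10^5 lb
From P_cr = π²EI/(K·L)²:  L = (1/K)·√(π²EI/P_cr) = (1/2)·√(π²×1.54×10^7×0.6554/1.292×10^5)
L = 13.9 in

L_max ≈ 13.9 in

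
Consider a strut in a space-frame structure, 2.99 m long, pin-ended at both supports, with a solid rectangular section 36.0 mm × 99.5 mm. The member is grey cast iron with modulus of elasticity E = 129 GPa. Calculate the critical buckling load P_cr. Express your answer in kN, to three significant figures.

Buckling occurs about the weak axis: I_min = h·b³/12 with b = 36.0 mm (the shorter side).
I_min = 99.5×36.0³/12 = 3.869×10^5 mm⁴
I = 3.869×10^5 mm⁴ = 3.869×10^-7 m⁴
Effective length L_e = K·L = 1 × 2.99 = 2.990 m
P_cr = π²EI / L_e² = π² × 129×10⁹ × 3.869×10^-7 / 2.990² = 5.509×10^4 N

P_cr ≈ 55.1 kN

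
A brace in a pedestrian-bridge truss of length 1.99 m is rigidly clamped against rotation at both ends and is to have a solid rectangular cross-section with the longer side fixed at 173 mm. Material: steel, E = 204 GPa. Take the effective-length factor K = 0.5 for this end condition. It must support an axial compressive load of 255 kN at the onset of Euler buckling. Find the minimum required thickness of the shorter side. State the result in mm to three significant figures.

L_e = K·L = 0.5 × 1.99 = 0.9950 m
Required I = P_cr·L_e²/(π²E) = 2.550×10^5 × 0.9950² / (π² × 2.04×10^11) = 1.254×10^-7 m⁴
I_req = 1.254×10^5 mm⁴
Rectangle, weak axis: I_min = h·b³/12 with h = 173 mm fixed  ⇒  b = (12I/h)^(1/3) = 20.6 mm

b ≈ 20.6 mm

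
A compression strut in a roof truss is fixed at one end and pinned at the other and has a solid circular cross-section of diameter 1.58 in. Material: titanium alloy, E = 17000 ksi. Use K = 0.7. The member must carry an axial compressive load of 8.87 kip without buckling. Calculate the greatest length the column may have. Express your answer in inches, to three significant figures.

I = πd⁴/64 = π×1.58⁴/64 = 0.3059 in⁴
At the buckling limit P_cr = P = 8.870×10^3 lb
From P_cr = π²EI/(K·L)²:  L = (1/K)·√(π²EI/P_cr) = (1/0.7)·√(π²×1.70×10^7×0.3059/8.870×10^3)
L = 109 in

L_max ≈ 109 in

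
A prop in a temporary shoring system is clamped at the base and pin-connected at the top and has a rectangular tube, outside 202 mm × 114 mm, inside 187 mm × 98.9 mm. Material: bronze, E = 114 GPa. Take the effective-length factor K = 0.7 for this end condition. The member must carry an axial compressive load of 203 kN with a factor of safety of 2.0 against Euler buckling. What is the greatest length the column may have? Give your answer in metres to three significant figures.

Weak-axis I_min = (h_o·b_o³ − h_i·b_i³)/12 with b_o = 114, b_i = 98.90 mm (shorter outer/inner sides).
I_min = (202×114³ − 187.0×98.90³)/12 = 9.865×10^6 mm⁴
I = 9.865×10^-6 m⁴
Required critical load P_cr = n·P = 2.0 × 203 = 406.0 kN = 4.060×10^5 N
From P_cr = π²EI/(K·L)²:  L = (1/K)·√(π²EI/P_cr) = (1/0.7)·√(π²×1.14×10^11×9.865×10^-6/4.060×10^5)
L = 7.47 m

L_max ≈ 7.47 m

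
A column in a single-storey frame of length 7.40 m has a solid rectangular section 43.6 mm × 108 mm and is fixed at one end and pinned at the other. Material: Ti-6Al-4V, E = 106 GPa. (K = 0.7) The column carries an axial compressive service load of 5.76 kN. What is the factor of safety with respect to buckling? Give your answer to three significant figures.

n ≈ 5.05

Buckling occurs about the weak axis: I_min = h·b³/12 with b = 43.6 mm (the shorter side).
I_min = 108×43.6³/12 = 7.459×10^5 mm⁴
I = 7.459×10^5 mm⁴ = 7.459×10^-7 m⁴
Effective length L_e = K·L = 0.7 × 7.40 = 5.180 m
P_cr = π²EI / L_e² = π² × 106×10⁹ × 7.459×10^-7 / 5.180² = 2.908×10^4 N
Factor of safety n = P_cr / P = 29.084 / 5.76 = 5.05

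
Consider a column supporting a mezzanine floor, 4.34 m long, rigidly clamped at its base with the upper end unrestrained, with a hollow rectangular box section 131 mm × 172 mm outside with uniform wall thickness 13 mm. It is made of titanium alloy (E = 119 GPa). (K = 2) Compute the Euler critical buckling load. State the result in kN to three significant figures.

Inner dimensions: h_i = 172 − 2×13 = 146.0 mm, b_i = 131 − 2×13 = 105.0 mm
Weak-axis I_min = (h_o·b_o³ − h_i·b_i³)/12 with b_o = 131, b_i = 105.0 mm (shorter outer/inner sides).
I_min = (172×131³ − 146.0×105.0³)/12 = 1.814×10^7 mm⁴
I = 1.814×10^7 mm⁴ = 1.814×10^-5 m⁴
Effective length L_e = K·L = 2 × 4.34 = 8.680 m
P_cr = π²EI / L_e² = π² × 119×10⁹ × 1.814×10^-5 / 8.680² = 2.827×10^5 N

P_cr ≈ 283 kN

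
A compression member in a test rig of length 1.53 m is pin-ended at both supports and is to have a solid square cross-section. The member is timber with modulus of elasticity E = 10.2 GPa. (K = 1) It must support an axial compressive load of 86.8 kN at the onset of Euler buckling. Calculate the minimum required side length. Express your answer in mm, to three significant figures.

a ≈ 70.2 mm

L_e = K·L = 1 × 1.53 = 1.530 m
Required I = P_cr·L_e²/(π²E) = 8.680×10^4 × 1.530² / (π² × 1.02×10^10) = 2.018×10^-6 m⁴
I_req = 2.018×10^6 mm⁴
Solid square: I = a⁴/12  ⇒  a = (12I)^(1/4) = (12×2.018×10^6)^(1/4) = 70.2 mm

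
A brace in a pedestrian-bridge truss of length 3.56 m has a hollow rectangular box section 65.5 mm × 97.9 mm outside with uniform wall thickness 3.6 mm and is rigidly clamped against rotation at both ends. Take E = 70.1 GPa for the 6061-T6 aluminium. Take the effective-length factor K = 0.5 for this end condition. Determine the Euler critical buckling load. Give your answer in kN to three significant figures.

Inner dimensions: h_i = 97.9 − 2×3.6 = 90.70 mm, b_i = 65.5 − 2×3.6 = 58.30 mm
Weak-axis I_min = (h_o·b_o³ − h_i·b_i³)/12 with b_o = 65.5, b_i = 58.30 mm (shorter outer/inner sides).
I_min = (97.9×65.5³ − 90.70×58.30³)/12 = 7.949×10^5 mm⁴
I = 7.949×10^5 mm⁴ = 7.949×10^-7 m⁴
Effective length L_e = K·L = 0.5 × 3.56 = 1.780 m
P_cr = π²EI / L_e² = π² × 70.1×10⁹ × 7.949×10^-7 / 1.780² = 1.736×10^5 N

P_cr ≈ 174 kN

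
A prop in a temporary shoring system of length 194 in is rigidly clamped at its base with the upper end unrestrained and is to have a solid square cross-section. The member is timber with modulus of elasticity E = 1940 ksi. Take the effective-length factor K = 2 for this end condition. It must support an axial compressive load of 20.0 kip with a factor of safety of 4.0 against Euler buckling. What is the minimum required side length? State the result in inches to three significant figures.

a ≈ 9.32 in

Required P_cr = n·P = 4.0 × 20.0 = 80.00 kip
L_e = K·L = 2 × 194 = 388.0 in
Required I = P_cr·L_e²/(π²E) = 8.000×10^4 × 388.0² / (π² × 1.94×10^6) = 629.0 in⁴
Solid square: I = a⁴/12  ⇒  a = (12I)^(1/4) = (12×629.0)^(1/4) = 9.32 in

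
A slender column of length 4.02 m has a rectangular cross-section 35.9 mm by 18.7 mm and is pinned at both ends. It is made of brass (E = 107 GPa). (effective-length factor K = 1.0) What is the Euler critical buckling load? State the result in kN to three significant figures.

Buckling occurs about the weak axis: I_min = h·b³/12 with b = 18.7 mm (the shorter side).
I_min = 35.9×18.7³/12 = 1.956×10^4 mm⁴
I = 1.956×10^4 mm⁴ = 1.956×10^-8 m⁴
Effective length L_e = K·L = 1 × 4.02 = 4.020 m
P_cr = π²EI / L_e² = π² × 107×10⁹ × 1.956×10^-8 / 4.020² = 1.278×10^3 N

P_cr ≈ 1.28 kN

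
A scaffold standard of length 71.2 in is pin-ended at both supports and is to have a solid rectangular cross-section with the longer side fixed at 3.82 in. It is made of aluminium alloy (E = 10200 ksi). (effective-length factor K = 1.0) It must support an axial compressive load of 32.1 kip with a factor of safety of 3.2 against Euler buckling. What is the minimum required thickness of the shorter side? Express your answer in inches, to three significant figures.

Required P_cr = n·P = 3.2 × 32.1 = 102.7 kip
L_e = K·L = 1 × 71.2 = 71.20 in
Required I = P_cr·L_e²/(π²E) = 1.027×10^5 × 71.20² / (π² × 1.02×10^7) = 5.173 in⁴
Rectangle, weak axis: I_min = h·b³/12 with h = 3.82 in fixed  ⇒  b = (12I/h)^(1/3) = 2.53 in

b ≈ 2.53 in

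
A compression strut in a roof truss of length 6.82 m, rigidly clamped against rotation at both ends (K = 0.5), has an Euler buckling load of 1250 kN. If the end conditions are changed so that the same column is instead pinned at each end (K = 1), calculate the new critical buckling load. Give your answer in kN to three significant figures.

P_cr ≈ 312 kN

P_cr ∝ 1/K², so P_cr,new = P_cr,old × (K_old/K_new)² = 1250 × (0.5/1)²
= 1250 × 0.2500 = 312 kN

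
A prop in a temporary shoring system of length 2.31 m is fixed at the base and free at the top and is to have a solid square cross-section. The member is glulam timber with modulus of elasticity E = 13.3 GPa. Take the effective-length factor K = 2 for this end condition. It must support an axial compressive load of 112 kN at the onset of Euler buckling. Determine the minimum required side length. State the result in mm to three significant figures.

a ≈ 122 mm

L_e = K·L = 2 × 2.31 = 4.620 m
Required I = P_cr·L_e²/(π²E) = 1.120×10^5 × 4.620² / (π² × 1.33×10^10) = 1.821×10^-5 m⁴
I_req = 1.821×10^7 mm⁴
Solid square: I = a⁴/12  ⇒  a = (12I)^(1/4) = (12×1.821×10^7)^(1/4) = 122 mm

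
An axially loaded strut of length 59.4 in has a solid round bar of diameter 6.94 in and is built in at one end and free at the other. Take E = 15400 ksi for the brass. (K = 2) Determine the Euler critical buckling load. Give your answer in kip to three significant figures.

I = πd⁴/64 = π×6.94⁴/64 = 113.9 in⁴
Effective length L_e = K·L = 2 × 59.4 = 118.8 in
P_cr = π²EI / L_e² = π² × 15400×10³ × 113.9 / 118.8² = 1.226×10^6 lb

P_cr ≈ 1230 kip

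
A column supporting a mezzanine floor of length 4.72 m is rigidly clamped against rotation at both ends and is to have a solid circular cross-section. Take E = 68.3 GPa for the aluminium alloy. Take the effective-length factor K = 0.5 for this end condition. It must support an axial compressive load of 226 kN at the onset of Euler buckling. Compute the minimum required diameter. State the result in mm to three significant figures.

d ≈ 78.5 mm

L_e = K·L = 0.5 × 4.72 = 2.360 m
Required I = P_cr·L_e²/(π²E) = 2.260×10^5 × 2.360² / (π² × 6.83×10^10) = 1.867×10^-6 m⁴
I_req = 1.867×10^6 mm⁴
Solid circle: I = πd⁴/64  ⇒  d = (64I/π)^(1/4) = (64×1.867×10^6/π)^(1/4) = 78.5 mm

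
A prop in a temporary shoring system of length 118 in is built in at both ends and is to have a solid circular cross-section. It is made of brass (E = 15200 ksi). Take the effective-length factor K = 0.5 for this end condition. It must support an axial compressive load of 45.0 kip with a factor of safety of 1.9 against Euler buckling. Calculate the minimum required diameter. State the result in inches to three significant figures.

d ≈ 2.52 in

Required P_cr = n·P = 1.9 × 45.0 = 85.50 kip
L_e = K·L = 0.5 × 118 = 59.00 in
Required I = P_cr·L_e²/(π²E) = 8.550×10^4 × 59.00² / (π² × 1.52×10^7) = 1.984 in⁴
Solid circle: I = πd⁴/64  ⇒  d = (64I/π)^(1/4) = (64×1.984/π)^(1/4) = 2.52 in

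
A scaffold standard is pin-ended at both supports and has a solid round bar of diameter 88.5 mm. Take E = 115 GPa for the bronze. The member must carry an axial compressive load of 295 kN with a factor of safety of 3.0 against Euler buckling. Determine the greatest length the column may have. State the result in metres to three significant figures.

I = πd⁴/64 = π×88.5⁴/64 = 3.011×10^6 mm⁴
I = 3.011×10^-6 m⁴
Required critical load P_cr = n·P = 3.0 × 295 = 885.0 kN = 8.850×10^5 N
From P_cr = π²EI/(K·L)²:  L = (1/K)·√(π²EI/P_cr) = (1/1)·√(π²×1.15×10^11×3.011×10^-6/8.850×10^5)
L = 1.97 m

L_max ≈ 1.97 m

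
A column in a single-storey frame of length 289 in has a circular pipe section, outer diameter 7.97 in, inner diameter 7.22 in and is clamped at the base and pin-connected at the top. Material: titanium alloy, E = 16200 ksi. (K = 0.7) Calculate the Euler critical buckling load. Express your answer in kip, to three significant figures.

P_cr ≈ 253 kip

d_o = 7.97 in, d_i = 7.22 in
I = π(d_o⁴ − d_i⁴)/64 = π(7.97⁴ − 7.220⁴)/64 = 64.67 in⁴
Effective length L_e = K·L = 0.7 × 289 = 202.3 in
P_cr = π²EI / L_e² = π² × 16200×10³ × 64.67 / 202.3² = 2.527×10^5 lb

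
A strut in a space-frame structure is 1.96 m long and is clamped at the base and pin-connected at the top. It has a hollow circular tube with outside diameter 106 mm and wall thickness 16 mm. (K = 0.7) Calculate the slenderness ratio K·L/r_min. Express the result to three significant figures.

λ ≈ 42.5

Inner diameter d_i = 106 − 2×16 = 74.00 mm
I = π(d_o⁴ − d_i⁴)/64 = π(106⁴ − 74.00⁴)/64 = 4.725×10^6 mm⁴
A = 4.524×10^3 mm²;  r_min = √(I/A) = √(4.725×10^6/4.524×10^3) = 32.32 mm
L_e = K·L = 0.7 × 1.96 m = 1.372 m = 1372.0 mm
λ = L_e / r_min = 1372.0 / 32.32 = 42.5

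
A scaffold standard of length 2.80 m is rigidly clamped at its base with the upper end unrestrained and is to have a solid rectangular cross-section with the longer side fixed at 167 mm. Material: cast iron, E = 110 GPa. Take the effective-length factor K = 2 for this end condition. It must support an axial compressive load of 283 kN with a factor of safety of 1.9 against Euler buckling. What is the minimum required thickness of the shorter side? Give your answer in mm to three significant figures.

Required P_cr = n·P = 1.9 × 283 = 537.7 kN
L_e = K·L = 2 × 2.80 = 5.600 m
Required I = P_cr·L_e²/(π²E) = 5.377×10^5 × 5.600² / (π² × 1.10×10^11) = 1.553×10^-5 m⁴
I_req = 1.553×10^7 mm⁴
Rectangle, weak axis: I_min = h·b³/12 with h = 167 mm fixed  ⇒  b = (12I/h)^(1/3) = 104 mm

b ≈ 104 mm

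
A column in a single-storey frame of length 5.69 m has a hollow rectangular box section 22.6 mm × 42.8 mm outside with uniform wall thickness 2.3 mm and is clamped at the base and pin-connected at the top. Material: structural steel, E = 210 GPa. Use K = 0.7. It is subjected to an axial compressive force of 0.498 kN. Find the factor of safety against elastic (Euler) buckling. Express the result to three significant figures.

n ≈ 5.93

Inner dimensions: h_i = 42.8 − 2×2.3 = 38.20 mm, b_i = 22.6 − 2×2.3 = 18.00 mm
Weak-axis I_min = (h_o·b_o³ − h_i·b_i³)/12 with b_o = 22.6, b_i = 18.00 mm (shorter outer/inner sides).
I_min = (42.8×22.6³ − 38.20×18.00³)/12 = 2.261×10^4 mm⁴
I = 2.261×10^4 mm⁴ = 2.261×10^-8 m⁴
Effective length L_e = K·L = 0.7 × 5.69 = 3.983 m
P_cr = π²EI / L_e² = π² × 210×10⁹ × 2.261×10^-8 / 3.983² = 2.953×10^3 N
Factor of safety n = P_cr / P = 2.9533 / 0.498 = 5.93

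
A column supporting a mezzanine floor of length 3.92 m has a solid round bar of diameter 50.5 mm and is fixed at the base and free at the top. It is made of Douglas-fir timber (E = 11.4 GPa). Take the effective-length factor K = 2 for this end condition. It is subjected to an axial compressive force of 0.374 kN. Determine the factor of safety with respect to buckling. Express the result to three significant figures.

I = πd⁴/64 = π×50.5⁴/64 = 3.193×10^5 mm⁴
I = 3.193×10^5 mm⁴ = 3.193×10^-7 m⁴
Effective length L_e = K·L = 2 × 3.92 = 7.840 m
P_cr = π²EI / L_e² = π² × 11.4×10⁹ × 3.193×10^-7 / 7.840² = 584.4 N
Factor of safety n = P_cr / P = 0.58440 / 0.374 = 1.56

n ≈ 1.56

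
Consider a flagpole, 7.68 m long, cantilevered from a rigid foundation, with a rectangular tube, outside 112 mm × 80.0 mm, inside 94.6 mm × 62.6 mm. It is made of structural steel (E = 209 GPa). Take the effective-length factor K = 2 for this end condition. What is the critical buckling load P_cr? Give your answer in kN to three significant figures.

P_cr ≈ 24.9 kN

Weak-axis I_min = (h_o·b_o³ − h_i·b_i³)/12 with b_o = 80.0, b_i = 62.60 mm (shorter outer/inner sides).
I_min = (112×80.0³ − 94.60×62.60³)/12 = 2.845×10^6 mm⁴
I = 2.845×10^6 mm⁴ = 2.845×10^-6 m⁴
Effective length L_e = K·L = 2 × 7.68 = 15.36 m
P_cr = π²EI / L_e² = π² × 209×10⁹ × 2.845×10^-6 / 15.36² = 2.487×10^4 N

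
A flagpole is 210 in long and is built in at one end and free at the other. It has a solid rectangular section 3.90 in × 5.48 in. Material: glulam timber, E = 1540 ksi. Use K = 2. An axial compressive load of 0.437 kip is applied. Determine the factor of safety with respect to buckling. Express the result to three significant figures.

n ≈ 5.34

Buckling occurs about the weak axis: I_min = h·b³/12 with b = 3.90 in (the shorter side).
I_min = 5.48×3.90³/12 = 27.09 in⁴
Effective length L_e = K·L = 2 × 210 = 420.0 in
P_cr = π²EI / L_e² = π² × 1540×10³ × 27.09 / 420.0² = 2.334×10^3 lb
Factor of safety n = P_cr / P = 2.3341 / 0.437 = 5.34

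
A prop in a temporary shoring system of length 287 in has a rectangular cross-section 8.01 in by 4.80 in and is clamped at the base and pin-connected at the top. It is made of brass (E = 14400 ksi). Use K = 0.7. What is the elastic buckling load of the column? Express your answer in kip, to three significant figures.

Buckling occurs about the weak axis: I_min = h·b³/12 with b = 4.80 in (the shorter side).
I_min = 8.01×4.80³/12 = 73.82 in⁴
Effective length L_e = K·L = 0.7 × 287 = 200.9 in
P_cr = π²EI / L_e² = π² × 14400×10³ × 73.82 / 200.9² = 2.599×10^5 lb

P_cr ≈ 260 kip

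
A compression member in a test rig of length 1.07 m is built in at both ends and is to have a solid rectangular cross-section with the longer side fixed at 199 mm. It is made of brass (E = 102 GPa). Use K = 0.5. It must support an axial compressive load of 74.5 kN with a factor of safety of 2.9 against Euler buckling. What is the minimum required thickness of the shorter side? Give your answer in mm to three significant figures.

Required P_cr = n·P = 2.9 × 74.5 = 216.0 kN
L_e = K·L = 0.5 × 1.07 = 0.5350 m
Required I = P_cr·L_e²/(π²E) = 2.160×10^5 × 0.5350² / (π² × 1.02×10^11) = 6.143×10^-8 m⁴
I_req = 6.143×10^4 mm⁴
Rectangle, weak axis: I_min = h·b³/12 with h = 199 mm fixed  ⇒  b = (12I/h)^(1/3) = 15.5 mm

b ≈ 15.5 mm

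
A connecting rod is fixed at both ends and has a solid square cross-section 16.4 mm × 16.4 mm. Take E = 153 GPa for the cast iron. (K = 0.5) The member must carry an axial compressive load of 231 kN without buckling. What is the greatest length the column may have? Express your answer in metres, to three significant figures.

L_max ≈ 0.397 m

I = a⁴/12 = 16.4⁴/12 = 6.028×10^3 mm⁴
I = 6.028×10^-9 m⁴
At the buckling limit P_cr = P = 2.310×10^5 N
From P_cr = π²EI/(K·L)²:  L = (1/K)·√(π²EI/P_cr) = (1/0.5)·√(π²×1.53×10^11×6.028×10^-9/2.310×10^5)
L = 0.397 m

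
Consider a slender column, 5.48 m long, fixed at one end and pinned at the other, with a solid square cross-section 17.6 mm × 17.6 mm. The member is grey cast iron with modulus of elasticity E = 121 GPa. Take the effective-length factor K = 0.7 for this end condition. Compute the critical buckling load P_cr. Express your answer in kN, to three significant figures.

I = a⁴/12 = 17.6⁴/12 = 7.996×10^3 mm⁴
I = 7.996×10^3 mm⁴ = 7.996×10^-9 m⁴
Effective length L_e = K·L = 0.7 × 5.48 = 3.836 m
P_cr = π²EI / L_e² = π² × 121×10⁹ × 7.996×10^-9 / 3.836² = 648.9 N

P_cr ≈ 0.649 kN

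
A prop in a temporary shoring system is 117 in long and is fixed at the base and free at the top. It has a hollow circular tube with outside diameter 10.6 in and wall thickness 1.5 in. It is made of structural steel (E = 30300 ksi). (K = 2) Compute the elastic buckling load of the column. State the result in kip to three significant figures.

P_cr ≈ 2490 kip

Inner diameter d_i = 10.6 − 2×1.5 = 7.600 in
I = π(d_o⁴ − d_i⁴)/64 = π(10.6⁴ − 7.600⁴)/64 = 456.0 in⁴
Effective length L_e = K·L = 2 × 117 = 234.0 in
P_cr = π²EI / L_e² = π² × 30300×10³ × 456.0 / 234.0² = 2.490×10^6 lb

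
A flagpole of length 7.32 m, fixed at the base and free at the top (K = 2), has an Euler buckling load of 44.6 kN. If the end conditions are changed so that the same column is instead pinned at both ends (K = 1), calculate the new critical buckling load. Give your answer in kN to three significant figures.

P_cr ∝ 1/K², so P_cr,new = P_cr,old × (K_old/K_new)² = 44.6 × (2/1)²
= 44.6 × 4.000 = 178 kN

P_cr ≈ 178 kN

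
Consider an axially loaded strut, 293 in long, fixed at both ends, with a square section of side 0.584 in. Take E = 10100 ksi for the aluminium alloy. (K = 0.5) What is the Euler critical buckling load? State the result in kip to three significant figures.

P_cr ≈ 0.0450 kip

I = a⁴/12 = 0.584⁴/12 = 9.693×10^-3 in⁴
Effective length L_e = K·L = 0.5 × 293 = 146.5 in
P_cr = π²EI / L_e² = π² × 10100×10³ × 9.693×10^-3 / 146.5² = 45.02 lb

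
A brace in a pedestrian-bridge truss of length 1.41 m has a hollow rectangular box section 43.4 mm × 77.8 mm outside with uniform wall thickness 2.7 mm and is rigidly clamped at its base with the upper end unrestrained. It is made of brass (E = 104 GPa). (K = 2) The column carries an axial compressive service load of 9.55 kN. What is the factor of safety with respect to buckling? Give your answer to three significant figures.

Inner dimensions: h_i = 77.8 − 2×2.7 = 72.40 mm, b_i = 43.4 − 2×2.7 = 38.00 mm
Weak-axis I_min = (h_o·b_o³ − h_i·b_i³)/12 with b_o = 43.4, b_i = 38.00 mm (shorter outer/inner sides).
I_min = (77.8×43.4³ − 72.40×38.00³)/12 = 1.989×10^5 mm⁴
I = 1.989×10^5 mm⁴ = 1.989×10^-7 m⁴
Effective length L_e = K·L = 2 × 1.41 = 2.820 m
P_cr = π²EI / L_e² = π² × 104×10⁹ × 1.989×10^-7 / 2.820² = 2.568×10^4 N
Factor of safety n = P_cr / P = 25.676 / 9.55 = 2.69

n ≈ 2.69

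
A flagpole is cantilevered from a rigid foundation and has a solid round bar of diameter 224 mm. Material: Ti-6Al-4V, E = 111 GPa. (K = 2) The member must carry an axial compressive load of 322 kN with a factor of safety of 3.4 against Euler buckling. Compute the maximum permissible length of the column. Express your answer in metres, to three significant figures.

L_max ≈ 5.56 m

I = πd⁴/64 = π×224⁴/64 = 1.236×10^8 mm⁴
I = 1.236×10^-4 m⁴
Required critical load P_cr = n·P = 3.4 × 322 = 1095 kN = 1.095×10^6 N
From P_cr = π²EI/(K·L)²:  L = (1/K)·√(π²EI/P_cr) = (1/2)·√(π²×1.11×10^11×1.236×10^-4/1.095×10^6)
L = 5.56 m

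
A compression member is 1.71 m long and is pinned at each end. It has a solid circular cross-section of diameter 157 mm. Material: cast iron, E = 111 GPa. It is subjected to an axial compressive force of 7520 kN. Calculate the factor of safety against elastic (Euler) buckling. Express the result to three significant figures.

I = πd⁴/64 = π×157⁴/64 = 2.982×10^7 mm⁴
I = 2.982×10^7 mm⁴ = 2.982×10^-5 m⁴
Effective length L_e = K·L = 1 × 1.71 = 1.710 m
P_cr = π²EI / L_e² = π² × 111×10⁹ × 2.982×10^-5 / 1.710² = 1.117×10^7 N
Factor of safety n = P_cr / P = 11174 / 7520 = 1.49

n ≈ 1.49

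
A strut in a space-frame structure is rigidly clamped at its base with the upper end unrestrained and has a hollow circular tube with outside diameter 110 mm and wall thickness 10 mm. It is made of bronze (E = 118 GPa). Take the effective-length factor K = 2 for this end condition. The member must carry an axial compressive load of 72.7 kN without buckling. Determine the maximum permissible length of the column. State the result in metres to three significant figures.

Inner diameter d_i = 110 − 2×10 = 90.00 mm
I = π(d_o⁴ − d_i⁴)/64 = π(110⁴ − 90.00⁴)/64 = 3.966×10^6 mm⁴
I = 3.966×10^-6 m⁴
At the buckling limit P_cr = P = 7.270×10^4 N
From P_cr = π²EI/(K·L)²:  L = (1/K)·√(π²EI/P_cr) = (1/2)·√(π²×1.18×10^11×3.966×10^-6/7.270×10^4)
L = 3.99 m

L_max ≈ 3.99 m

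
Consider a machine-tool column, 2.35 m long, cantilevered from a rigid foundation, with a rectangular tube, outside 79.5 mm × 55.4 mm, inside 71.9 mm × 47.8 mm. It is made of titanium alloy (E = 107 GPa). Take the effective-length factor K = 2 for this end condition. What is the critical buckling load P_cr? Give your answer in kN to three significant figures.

Weak-axis I_min = (h_o·b_o³ − h_i·b_i³)/12 with b_o = 55.4, b_i = 47.80 mm (shorter outer/inner sides).
I_min = (79.5×55.4³ − 71.90×47.80³)/12 = 4.721×10^5 mm⁴
I = 4.721×10^5 mm⁴ = 4.721×10^-7 m⁴
Effective length L_e = K·L = 2 × 2.35 = 4.700 m
P_cr = π²EI / L_e² = π² × 107×10⁹ × 4.721×10^-7 / 4.700² = 2.257×10^4 N

P_cr ≈ 22.6 kN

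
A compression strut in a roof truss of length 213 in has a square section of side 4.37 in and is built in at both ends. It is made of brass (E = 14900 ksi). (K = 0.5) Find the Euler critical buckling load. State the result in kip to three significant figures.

I = a⁴/12 = 4.37⁴/12 = 30.39 in⁴
Effective length L_e = K·L = 0.5 × 213 = 106.5 in
P_cr = π²EI / L_e² = π² × 14900×10³ × 30.39 / 106.5² = 3.940×10^5 lb

P_cr ≈ 394 kip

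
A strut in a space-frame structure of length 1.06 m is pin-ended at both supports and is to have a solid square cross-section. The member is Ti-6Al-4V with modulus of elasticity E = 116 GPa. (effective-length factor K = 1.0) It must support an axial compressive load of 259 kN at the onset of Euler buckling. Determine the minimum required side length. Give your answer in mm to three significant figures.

a ≈ 41.8 mm

L_e = K·L = 1 × 1.06 = 1.060 m
Required I = P_cr·L_e²/(π²E) = 2.590×10^5 × 1.060² / (π² × 1.16×10^11) = 2.542×10^-7 m⁴
I_req = 2.542×10^5 mm⁴
Solid square: I = a⁴/12  ⇒  a = (12I)^(1/4) = (12×2.542×10^5)^(1/4) = 41.8 mm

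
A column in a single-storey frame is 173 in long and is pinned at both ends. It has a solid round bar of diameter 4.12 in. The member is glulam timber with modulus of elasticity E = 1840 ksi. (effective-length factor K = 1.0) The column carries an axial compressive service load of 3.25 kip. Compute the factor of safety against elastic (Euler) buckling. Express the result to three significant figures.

n ≈ 2.64

I = πd⁴/64 = π×4.12⁴/64 = 14.14 in⁴
Effective length L_e = K·L = 1 × 173 = 173.0 in
P_cr = π²EI / L_e² = π² × 1840×10³ × 14.14 / 173.0² = 8.582×10^3 lb
Factor of safety n = P_cr / P = 8.5819 / 3.25 = 2.64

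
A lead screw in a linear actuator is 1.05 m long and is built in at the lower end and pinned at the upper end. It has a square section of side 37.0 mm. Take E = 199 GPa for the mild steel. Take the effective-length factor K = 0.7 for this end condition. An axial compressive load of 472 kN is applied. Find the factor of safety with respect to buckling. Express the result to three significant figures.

n ≈ 1.20

I = a⁴/12 = 37.0⁴/12 = 1.562×10^5 mm⁴
I = 1.562×10^5 mm⁴ = 1.562×10^-7 m⁴
Effective length L_e = K·L = 0.7 × 1.05 = 0.7350 m
P_cr = π²EI / L_e² = π² × 199×10⁹ × 1.562×10^-7 / 0.7350² = 5.678×10^5 N
Factor of safety n = P_cr / P = 567.81 / 472 = 1.20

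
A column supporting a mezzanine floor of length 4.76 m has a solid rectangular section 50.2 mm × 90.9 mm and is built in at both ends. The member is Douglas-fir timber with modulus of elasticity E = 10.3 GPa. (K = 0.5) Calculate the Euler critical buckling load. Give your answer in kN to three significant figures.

Buckling occurs about the weak axis: I_min = h·b³/12 with b = 50.2 mm (the shorter side).
I_min = 90.9×50.2³/12 = 9.583×10^5 mm⁴
I = 9.583×10^5 mm⁴ = 9.583×10^-7 m⁴
Effective length L_e = K·L = 0.5 × 4.76 = 2.380 m
P_cr = π²EI / L_e² = π² × 10.3×10⁹ × 9.583×10^-7 / 2.380² = 1.720×10^4 N

P_cr ≈ 17.2 kN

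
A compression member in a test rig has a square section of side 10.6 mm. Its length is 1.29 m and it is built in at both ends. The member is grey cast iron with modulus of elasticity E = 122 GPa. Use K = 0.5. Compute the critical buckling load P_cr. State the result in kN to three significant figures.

P_cr ≈ 3.04 kN

I = a⁴/12 = 10.6⁴/12 = 1.052×10^3 mm⁴
I = 1.052×10^3 mm⁴ = 1.052×10^-9 m⁴
Effective length L_e = K·L = 0.5 × 1.29 = 0.6450 m
P_cr = π²EI / L_e² = π² × 122×10⁹ × 1.052×10^-9 / 0.6450² = 3.045×10^3 N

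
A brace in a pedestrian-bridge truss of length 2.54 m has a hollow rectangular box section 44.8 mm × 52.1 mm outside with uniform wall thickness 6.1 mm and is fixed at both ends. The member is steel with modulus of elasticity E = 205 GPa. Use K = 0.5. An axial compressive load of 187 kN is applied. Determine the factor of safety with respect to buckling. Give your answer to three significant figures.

Inner dimensions: h_i = 52.1 − 2×6.1 = 39.90 mm, b_i = 44.8 − 2×6.1 = 32.60 mm
Weak-axis I_min = (h_o·b_o³ − h_i·b_i³)/12 with b_o = 44.8, b_i = 32.60 mm (shorter outer/inner sides).
I_min = (52.1×44.8³ − 39.90×32.60³)/12 = 2.752×10^5 mm⁴
I = 2.752×10^5 mm⁴ = 2.752×10^-7 m⁴
Effective length L_e = K·L = 0.5 × 2.54 = 1.270 m
P_cr = π²EI / L_e² = π² × 205×10⁹ × 2.752×10^-7 / 1.270² = 3.452×10^5 N
Factor of safety n = P_cr / P = 345.20 / 187 = 1.85

n ≈ 1.85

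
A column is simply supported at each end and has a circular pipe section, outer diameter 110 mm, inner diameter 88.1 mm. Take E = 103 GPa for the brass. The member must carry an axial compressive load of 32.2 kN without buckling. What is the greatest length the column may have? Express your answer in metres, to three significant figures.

d_o = 110 mm, d_i = 88.1 mm
I = π(d_o⁴ − d_i⁴)/64 = π(110⁴ − 88.10⁴)/64 = 4.230×10^6 mm⁴
I = 4.230×10^-6 m⁴
At the buckling limit P_cr = P = 3.220×10^4 N
From P_cr = π²EI/(K·L)²:  L = (1/K)·√(π²EI/P_cr) = (1/1)·√(π²×1.03×10^11×4.230×10^-6/3.220×10^4)
L = 11.6 m

L_max ≈ 11.6 m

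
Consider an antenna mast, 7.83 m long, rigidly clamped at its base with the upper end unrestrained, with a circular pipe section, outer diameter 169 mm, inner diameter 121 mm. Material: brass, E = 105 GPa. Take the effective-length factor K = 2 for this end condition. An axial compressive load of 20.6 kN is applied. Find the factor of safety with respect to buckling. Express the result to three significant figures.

n ≈ 6.06

d_o = 169 mm, d_i = 121 mm
I = π(d_o⁴ − d_i⁴)/64 = π(169⁴ − 121.0⁴)/64 = 2.952×10^7 mm⁴
I = 2.952×10^7 mm⁴ = 2.952×10^-5 m⁴
Effective length L_e = K·L = 2 × 7.83 = 15.66 m
P_cr = π²EI / L_e² = π² × 105×10⁹ × 2.952×10^-5 / 15.66² = 1.247×10^5 N
Factor of safety n = P_cr / P = 124.74 / 20.6 = 6.06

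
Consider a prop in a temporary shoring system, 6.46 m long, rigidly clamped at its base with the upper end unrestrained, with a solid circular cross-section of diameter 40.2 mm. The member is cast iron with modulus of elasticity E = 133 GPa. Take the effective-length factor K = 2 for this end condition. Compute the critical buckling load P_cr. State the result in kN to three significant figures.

I = πd⁴/64 = π×40.2⁴/64 = 1.282×10^5 mm⁴
I = 1.282×10^5 mm⁴ = 1.282×10^-7 m⁴
Effective length L_e = K·L = 2 × 6.46 = 12.92 m
P_cr = π²EI / L_e² = π² × 133×10⁹ × 1.282×10^-7 / 12.92² = 1.008×10^3 N

P_cr ≈ 1.01 kN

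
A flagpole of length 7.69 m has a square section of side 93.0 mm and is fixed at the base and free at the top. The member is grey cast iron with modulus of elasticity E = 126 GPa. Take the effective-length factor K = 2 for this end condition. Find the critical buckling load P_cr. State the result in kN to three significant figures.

P_cr ≈ 32.8 kN

I = a⁴/12 = 93.0⁴/12 = 6.234×10^6 mm⁴
I = 6.234×10^6 mm⁴ = 6.234×10^-6 m⁴
Effective length L_e = K·L = 2 × 7.69 = 15.38 m
P_cr = π²EI / L_e² = π² × 126×10⁹ × 6.234×10^-6 / 15.38² = 3.277×10^4 N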